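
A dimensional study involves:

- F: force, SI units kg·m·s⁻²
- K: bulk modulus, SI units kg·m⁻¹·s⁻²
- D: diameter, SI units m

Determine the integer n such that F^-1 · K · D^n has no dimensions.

Balance the L exponent: (1)·n from D, plus −(1) + (-1) = -2 from the rest, must sum to zero.
n − 2 = 0, so n = 2.

2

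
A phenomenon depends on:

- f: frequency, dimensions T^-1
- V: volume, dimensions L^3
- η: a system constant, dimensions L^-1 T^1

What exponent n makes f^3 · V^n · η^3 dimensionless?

1

Balance the L exponent: (3)·n from V, plus 3·(0) + 3·(-1) = -3 from the rest, must sum to zero.
3n − 3 = 0, so n = 1.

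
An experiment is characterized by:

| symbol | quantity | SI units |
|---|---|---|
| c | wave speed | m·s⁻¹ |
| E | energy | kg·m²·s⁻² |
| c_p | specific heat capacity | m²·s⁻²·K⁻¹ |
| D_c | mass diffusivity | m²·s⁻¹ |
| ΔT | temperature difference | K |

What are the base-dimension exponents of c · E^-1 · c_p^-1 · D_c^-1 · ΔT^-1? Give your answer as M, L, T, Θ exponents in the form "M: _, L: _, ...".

Collect each base-dimension exponent across the product:
  M: (0) − (1) − (0) − (0) − (0) = -1
  L: (1) − (2) − (2) − (2) − (0) = -5
  T: (-1) − (-2) − (-2) − (-1) − (0) = 4
  Θ: (0) − (0) − (-1) − (0) − (1) = 0
So the dimensions are [M⁻¹ L⁻⁵ T⁴].

M: -1, L: -5, T: 4, Θ: 0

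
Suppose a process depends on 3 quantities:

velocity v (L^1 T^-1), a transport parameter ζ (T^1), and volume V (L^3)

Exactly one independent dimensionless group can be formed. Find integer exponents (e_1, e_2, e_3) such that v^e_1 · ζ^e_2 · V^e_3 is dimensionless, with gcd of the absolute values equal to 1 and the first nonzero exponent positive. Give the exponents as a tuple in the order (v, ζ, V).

(3, 3, -1)

L: e_1·(1) + e_2·(0) + e_3·(3) = 0
T: e_1·(-1) + e_2·(1) + e_3·(0) = 0
Solving this homogeneous linear system for the smallest-integer solution (first nonzero entry positive) gives (3, 3, -1).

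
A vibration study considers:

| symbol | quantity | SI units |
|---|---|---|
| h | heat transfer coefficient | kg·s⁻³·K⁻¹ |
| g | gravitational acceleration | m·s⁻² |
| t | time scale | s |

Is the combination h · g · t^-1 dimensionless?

Sum the exponent of each base dimension across the product:
  M: [h]_M + [g]_M − [t]_M = (1) + (0) − (0) = 1
  L: [h]_L + [g]_L − [t]_L = (0) + (1) − (0) = 1
  T: [h]_T + [g]_T − [t]_T = (-3) + (-2) − (1) = -6
  Θ: [h]_Θ + [g]_Θ − [t]_Θ = (-1) + (0) − (0) = -1
Net dimensions [M L T⁻⁶ Θ⁻¹] ≠ [1] — not dimensionless.

no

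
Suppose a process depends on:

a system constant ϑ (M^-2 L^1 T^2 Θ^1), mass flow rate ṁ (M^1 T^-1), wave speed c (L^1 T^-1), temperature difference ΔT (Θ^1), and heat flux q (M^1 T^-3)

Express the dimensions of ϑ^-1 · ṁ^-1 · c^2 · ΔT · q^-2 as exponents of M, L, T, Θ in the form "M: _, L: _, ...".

M: -1, L: 1, T: 3, Θ: 0

Collect each base-dimension exponent across the product:
  M: −(-2) − (1) + 2·(0) + (0) − 2·(1) = -1
  L: −(1) − (0) + 2·(1) + (0) − 2·(0) = 1
  T: −(2) − (-1) + 2·(-1) + (0) − 2·(-3) = 3
  Θ: −(1) − (0) + 2·(0) + (1) − 2·(0) = 0
So the dimensions are [M⁻¹ L T³].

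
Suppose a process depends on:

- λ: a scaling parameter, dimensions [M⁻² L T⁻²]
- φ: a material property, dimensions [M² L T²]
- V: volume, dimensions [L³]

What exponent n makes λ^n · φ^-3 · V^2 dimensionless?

Balance the M exponent: (-2)·n from λ, plus −3·(2) + 2·(0) = -6 from the rest, must sum to zero.
-2n − 6 = 0, so n = -3.

-3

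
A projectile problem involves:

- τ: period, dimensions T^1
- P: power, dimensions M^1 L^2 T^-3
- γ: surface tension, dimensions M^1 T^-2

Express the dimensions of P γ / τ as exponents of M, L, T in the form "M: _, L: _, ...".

M: 2, L: 2, T: -6

Collect each base-dimension exponent across the product:
  M: −(0) + (1) + (1) = 2
  L: −(0) + (2) + (0) = 2
  T: −(1) + (-3) + (-2) = -6
So the dimensions are [M² L² T⁻⁶].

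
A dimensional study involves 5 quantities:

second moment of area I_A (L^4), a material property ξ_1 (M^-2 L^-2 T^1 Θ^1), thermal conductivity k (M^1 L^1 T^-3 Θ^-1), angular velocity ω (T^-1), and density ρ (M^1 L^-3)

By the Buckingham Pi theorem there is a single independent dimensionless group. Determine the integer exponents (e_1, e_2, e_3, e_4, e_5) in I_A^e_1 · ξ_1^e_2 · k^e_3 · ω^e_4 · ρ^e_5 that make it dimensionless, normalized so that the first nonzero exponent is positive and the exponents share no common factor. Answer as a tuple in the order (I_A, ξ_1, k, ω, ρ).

(1, 1, 1, -2, 1)

M: e_1·(0) + e_2·(-2) + e_3·(1) + e_4·(0) + e_5·(1) = 0
L: e_1·(4) + e_2·(-2) + e_3·(1) + e_4·(0) + e_5·(-3) = 0
T: e_1·(0) + e_2·(1) + e_3·(-3) + e_4·(-1) + e_5·(0) = 0
Θ: e_1·(0) + e_2·(1) + e_3·(-1) + e_4·(0) + e_5·(0) = 0
Solving this homogeneous linear system for the smallest-integer solution (first nonzero entry positive) gives (1, 1, 1, -2, 1).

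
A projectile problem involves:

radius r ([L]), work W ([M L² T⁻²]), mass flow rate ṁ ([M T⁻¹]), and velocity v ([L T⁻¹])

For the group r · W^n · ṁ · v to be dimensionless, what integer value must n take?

Balance the M exponent: (1)·n from W, plus (0) + (1) + (0) = 1 from the rest, must sum to zero.
n + 1 = 0, so n = -1.

-1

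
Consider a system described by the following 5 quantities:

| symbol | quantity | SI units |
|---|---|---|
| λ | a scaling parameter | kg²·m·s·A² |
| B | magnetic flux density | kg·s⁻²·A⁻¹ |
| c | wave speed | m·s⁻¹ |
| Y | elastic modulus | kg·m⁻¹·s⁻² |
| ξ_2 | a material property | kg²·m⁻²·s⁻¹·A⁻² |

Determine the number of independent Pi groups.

There are 5 variables and 4 base dimensions (M, L, T, I).
The dimension matrix has rank 4.
Independent dimensionless groups: 5 − 4 = 1.

1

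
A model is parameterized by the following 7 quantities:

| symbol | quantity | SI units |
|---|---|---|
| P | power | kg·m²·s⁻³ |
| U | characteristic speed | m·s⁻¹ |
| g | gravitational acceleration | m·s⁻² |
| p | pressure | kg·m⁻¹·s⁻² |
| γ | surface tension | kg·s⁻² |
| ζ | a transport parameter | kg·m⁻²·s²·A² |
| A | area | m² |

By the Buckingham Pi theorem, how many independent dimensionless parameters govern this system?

3

There are 7 variables and 4 base dimensions (M, L, T, I).
The dimension matrix has rank 4.
Independent dimensionless groups: 7 − 4 = 3.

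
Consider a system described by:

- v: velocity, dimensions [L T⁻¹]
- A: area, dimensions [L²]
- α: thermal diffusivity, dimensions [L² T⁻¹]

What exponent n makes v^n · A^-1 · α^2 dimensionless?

-2

Balance the L exponent: (1)·n from v, plus −(2) + 2·(2) = 2 from the rest, must sum to zero.
n + 2 = 0, so n = -2.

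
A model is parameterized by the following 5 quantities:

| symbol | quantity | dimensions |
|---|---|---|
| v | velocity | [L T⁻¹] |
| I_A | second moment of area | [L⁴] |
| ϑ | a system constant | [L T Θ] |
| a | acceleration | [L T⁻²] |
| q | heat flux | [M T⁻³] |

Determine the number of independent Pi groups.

There are 5 variables and 4 base dimensions (M, L, T, Θ).
The dimension matrix has rank 4.
Independent dimensionless groups: 5 − 4 = 1.

1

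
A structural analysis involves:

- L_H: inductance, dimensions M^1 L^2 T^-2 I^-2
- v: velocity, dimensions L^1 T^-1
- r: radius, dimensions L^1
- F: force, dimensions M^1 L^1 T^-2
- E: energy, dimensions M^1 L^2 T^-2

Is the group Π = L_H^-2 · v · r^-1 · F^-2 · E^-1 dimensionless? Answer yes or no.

no

Sum the exponent of each base dimension across the product:
  M: −2·[L_H]_M + [v]_M − [r]_M − 2·[F]_M − [E]_M = −2·(1) + (0) − (0) − 2·(1) − (1) = -5
  L: −2·[L_H]_L + [v]_L − [r]_L − 2·[F]_L − [E]_L = −2·(2) + (1) − (1) − 2·(1) − (2) = -8
  T: −2·[L_H]_T + [v]_T − [r]_T − 2·[F]_T − [E]_T = −2·(-2) + (-1) − (0) − 2·(-2) − (-2) = 9
  I: −2·[L_H]_I + [v]_I − [r]_I − 2·[F]_I − [E]_I = −2·(-2) + (0) − (0) − 2·(0) − (0) = 4
Net dimensions [M⁻⁵ L⁻⁸ T⁹ I⁴] ≠ [1] — not dimensionless.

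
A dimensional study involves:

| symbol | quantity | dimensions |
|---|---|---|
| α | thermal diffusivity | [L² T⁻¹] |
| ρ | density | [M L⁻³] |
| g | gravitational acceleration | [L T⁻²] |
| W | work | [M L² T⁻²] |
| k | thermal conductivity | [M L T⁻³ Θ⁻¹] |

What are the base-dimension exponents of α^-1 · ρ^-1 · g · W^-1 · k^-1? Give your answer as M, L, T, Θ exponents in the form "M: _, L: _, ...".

Collect each base-dimension exponent across the product:
  M: −(0) − (1) + (0) − (1) − (1) = -3
  L: −(2) − (-3) + (1) − (2) − (1) = -1
  T: −(-1) − (0) + (-2) − (-2) − (-3) = 4
  Θ: −(0) − (0) + (0) − (0) − (-1) = 1
So the dimensions are [M⁻³ L⁻¹ T⁴ Θ].

M: -3, L: -1, T: 4, Θ: 1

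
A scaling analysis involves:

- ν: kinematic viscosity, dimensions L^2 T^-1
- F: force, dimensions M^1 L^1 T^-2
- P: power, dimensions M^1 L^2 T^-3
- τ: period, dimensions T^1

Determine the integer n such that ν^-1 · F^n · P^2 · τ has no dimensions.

Balance the M exponent: (1)·n from F, plus −(0) + 2·(1) + (0) = 2 from the rest, must sum to zero.
n + 2 = 0, so n = -2.

-2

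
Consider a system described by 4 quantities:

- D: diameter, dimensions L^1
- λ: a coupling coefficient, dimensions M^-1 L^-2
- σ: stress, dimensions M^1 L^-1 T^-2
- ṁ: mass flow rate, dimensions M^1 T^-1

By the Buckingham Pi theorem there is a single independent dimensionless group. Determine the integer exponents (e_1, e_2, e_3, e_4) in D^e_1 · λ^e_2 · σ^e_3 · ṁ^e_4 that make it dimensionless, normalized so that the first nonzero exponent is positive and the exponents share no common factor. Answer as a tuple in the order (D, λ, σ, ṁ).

M: e_1·(0) + e_2·(-1) + e_3·(1) + e_4·(1) = 0
L: e_1·(1) + e_2·(-2) + e_3·(-1) + e_4·(0) = 0
T: e_1·(0) + e_2·(0) + e_3·(-2) + e_4·(-1) = 0
Solving this homogeneous linear system for the smallest-integer solution (first nonzero entry positive) gives (1, 1, -1, 2).

(1, 1, -1, 2)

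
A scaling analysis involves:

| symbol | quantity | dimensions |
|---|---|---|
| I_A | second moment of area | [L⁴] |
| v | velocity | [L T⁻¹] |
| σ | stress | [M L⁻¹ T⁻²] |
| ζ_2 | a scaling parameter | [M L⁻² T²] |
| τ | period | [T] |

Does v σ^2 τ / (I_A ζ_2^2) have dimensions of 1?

no

Sum the exponent of each base dimension across the product:
  M: −[I_A]_M + [v]_M + 2·[σ]_M − 2·[ζ_2]_M + [τ]_M = −(0) + (0) + 2·(1) − 2·(1) + (0) = 0
  L: −[I_A]_L + [v]_L + 2·[σ]_L − 2·[ζ_2]_L + [τ]_L = −(4) + (1) + 2·(-1) − 2·(-2) + (0) = -1
  T: −[I_A]_T + [v]_T + 2·[σ]_T − 2·[ζ_2]_T + [τ]_T = −(0) + (-1) + 2·(-2) − 2·(2) + (1) = -8
Net dimensions [L⁻¹ T⁻⁸] ≠ [1] — not dimensionless.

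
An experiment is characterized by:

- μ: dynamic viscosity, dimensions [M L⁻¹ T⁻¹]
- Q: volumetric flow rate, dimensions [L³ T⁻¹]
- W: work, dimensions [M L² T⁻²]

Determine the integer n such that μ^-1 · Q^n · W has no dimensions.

Balance the L exponent: (3)·n from Q, plus −(-1) + (2) = 3 from the rest, must sum to zero.
3n + 3 = 0, so n = -1.

-1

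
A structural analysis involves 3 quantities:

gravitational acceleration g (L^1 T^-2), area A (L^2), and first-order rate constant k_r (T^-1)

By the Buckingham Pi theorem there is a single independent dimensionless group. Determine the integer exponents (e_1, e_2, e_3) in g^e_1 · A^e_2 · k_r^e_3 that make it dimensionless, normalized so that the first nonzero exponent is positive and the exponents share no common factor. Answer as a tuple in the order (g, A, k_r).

L: e_1·(1) + e_2·(2) + e_3·(0) = 0
T: e_1·(-2) + e_2·(0) + e_3·(-1) = 0
Solving this homogeneous linear system for the smallest-integer solution (first nonzero entry positive) gives (2, -1, -4).

(2, -1, -4)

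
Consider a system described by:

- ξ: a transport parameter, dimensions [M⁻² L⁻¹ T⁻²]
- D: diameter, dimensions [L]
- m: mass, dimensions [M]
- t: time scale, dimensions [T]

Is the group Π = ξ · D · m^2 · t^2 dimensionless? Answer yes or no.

Sum the exponent of each base dimension across the product:
  M: [ξ]_M + [D]_M + 2·[m]_M + 2·[t]_M = (-2) + (0) + 2·(1) + 2·(0) = 0
  L: [ξ]_L + [D]_L + 2·[m]_L + 2·[t]_L = (-1) + (1) + 2·(0) + 2·(0) = 0
  T: [ξ]_T + [D]_T + 2·[m]_T + 2·[t]_T = (-2) + (0) + 2·(0) + 2·(1) = 0
All base exponents vanish — dimensionless.

yes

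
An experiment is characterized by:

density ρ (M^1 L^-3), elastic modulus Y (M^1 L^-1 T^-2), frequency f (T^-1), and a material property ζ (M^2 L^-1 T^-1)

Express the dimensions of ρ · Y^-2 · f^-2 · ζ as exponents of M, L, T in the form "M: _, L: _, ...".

M: 1, L: -2, T: 5

Collect each base-dimension exponent across the product:
  M: (1) − 2·(1) − 2·(0) + (2) = 1
  L: (-3) − 2·(-1) − 2·(0) + (-1) = -2
  T: (0) − 2·(-2) − 2·(-1) + (-1) = 5
So the dimensions are [M L⁻² T⁵].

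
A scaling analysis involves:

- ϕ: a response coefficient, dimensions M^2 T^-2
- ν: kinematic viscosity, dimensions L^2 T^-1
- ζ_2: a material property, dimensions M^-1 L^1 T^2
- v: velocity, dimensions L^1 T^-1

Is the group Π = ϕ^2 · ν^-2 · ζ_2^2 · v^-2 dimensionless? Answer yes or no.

no

Sum the exponent of each base dimension across the product:
  M: 2·[ϕ]_M − 2·[ν]_M + 2·[ζ_2]_M − 2·[v]_M = 2·(2) − 2·(0) + 2·(-1) − 2·(0) = 2
  L: 2·[ϕ]_L − 2·[ν]_L + 2·[ζ_2]_L − 2·[v]_L = 2·(0) − 2·(2) + 2·(1) − 2·(1) = -4
  T: 2·[ϕ]_T − 2·[ν]_T + 2·[ζ_2]_T − 2·[v]_T = 2·(-2) − 2·(-1) + 2·(2) − 2·(-1) = 4
Net dimensions [M² L⁻⁴ T⁴] ≠ [1] — not dimensionless.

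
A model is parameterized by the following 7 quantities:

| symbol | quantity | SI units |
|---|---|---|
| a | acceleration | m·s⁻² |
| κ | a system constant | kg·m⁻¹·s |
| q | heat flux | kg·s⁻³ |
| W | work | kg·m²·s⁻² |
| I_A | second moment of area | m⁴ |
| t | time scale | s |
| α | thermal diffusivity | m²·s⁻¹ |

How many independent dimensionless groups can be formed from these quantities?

There are 7 variables and 3 base dimensions (M, L, T).
The dimension matrix has rank 3.
Independent dimensionless groups: 7 − 3 = 4.

4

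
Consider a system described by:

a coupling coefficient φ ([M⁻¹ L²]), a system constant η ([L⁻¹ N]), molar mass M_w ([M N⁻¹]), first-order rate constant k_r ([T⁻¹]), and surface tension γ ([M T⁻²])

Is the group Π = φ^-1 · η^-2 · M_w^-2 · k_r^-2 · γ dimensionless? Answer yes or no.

yes

Sum the exponent of each base dimension across the product:
  M: −[φ]_M − 2·[η]_M − 2·[M_w]_M − 2·[k_r]_M + [γ]_M = −(-1) − 2·(0) − 2·(1) − 2·(0) + (1) = 0
  L: −[φ]_L − 2·[η]_L − 2·[M_w]_L − 2·[k_r]_L + [γ]_L = −(2) − 2·(-1) − 2·(0) − 2·(0) + (0) = 0
  T: −[φ]_T − 2·[η]_T − 2·[M_w]_T − 2·[k_r]_T + [γ]_T = −(0) − 2·(0) − 2·(0) − 2·(-1) + (-2) = 0
  N: −[φ]_N − 2·[η]_N − 2·[M_w]_N − 2·[k_r]_N + [γ]_N = −(0) − 2·(1) − 2·(-1) − 2·(0) + (0) = 0
All base exponents vanish — dimensionless.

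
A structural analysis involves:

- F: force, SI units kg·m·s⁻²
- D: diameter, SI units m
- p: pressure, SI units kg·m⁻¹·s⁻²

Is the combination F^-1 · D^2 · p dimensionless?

Sum the exponent of each base dimension across the product:
  M: −[F]_M + 2·[D]_M + [p]_M = −(1) + 2·(0) + (1) = 0
  L: −[F]_L + 2·[D]_L + [p]_L = −(1) + 2·(1) + (-1) = 0
  T: −[F]_T + 2·[D]_T + [p]_T = −(-2) + 2·(0) + (-2) = 0
All base exponents vanish — dimensionless.

yes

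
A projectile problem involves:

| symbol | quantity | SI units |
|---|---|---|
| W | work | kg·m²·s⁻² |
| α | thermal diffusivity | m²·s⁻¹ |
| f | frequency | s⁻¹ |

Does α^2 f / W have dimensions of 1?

no

Sum the exponent of each base dimension across the product:
  M: −[W]_M + 2·[α]_M + [f]_M = −(1) + 2·(0) + (0) = -1
  L: −[W]_L + 2·[α]_L + [f]_L = −(2) + 2·(2) + (0) = 2
  T: −[W]_T + 2·[α]_T + [f]_T = −(-2) + 2·(-1) + (-1) = -1
Net dimensions [M⁻¹ L² T⁻¹] ≠ [1] — not dimensionless.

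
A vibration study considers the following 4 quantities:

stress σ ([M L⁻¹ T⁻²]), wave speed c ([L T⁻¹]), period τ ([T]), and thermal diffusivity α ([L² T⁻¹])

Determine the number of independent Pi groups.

There are 4 variables and 3 base dimensions (M, L, T).
The dimension matrix has rank 3.
Independent dimensionless groups: 4 − 3 = 1.

1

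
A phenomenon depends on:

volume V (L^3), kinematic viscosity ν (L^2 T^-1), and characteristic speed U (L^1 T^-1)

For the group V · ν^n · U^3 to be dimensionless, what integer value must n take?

-3

Balance the L exponent: (2)·n from ν, plus (3) + 3·(1) = 6 from the rest, must sum to zero.
2n + 6 = 0, so n = -3.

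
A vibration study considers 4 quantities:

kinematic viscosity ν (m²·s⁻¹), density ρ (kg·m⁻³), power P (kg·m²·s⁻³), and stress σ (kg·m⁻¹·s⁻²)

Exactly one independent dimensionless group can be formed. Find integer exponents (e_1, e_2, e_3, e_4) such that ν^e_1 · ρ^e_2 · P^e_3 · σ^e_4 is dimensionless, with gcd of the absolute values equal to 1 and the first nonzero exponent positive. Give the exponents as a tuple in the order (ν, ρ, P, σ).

(4, 1, -2, 1)

M: e_1·(0) + e_2·(1) + e_3·(1) + e_4·(1) = 0
L: e_1·(2) + e_2·(-3) + e_3·(2) + e_4·(-1) = 0
T: e_1·(-1) + e_2·(0) + e_3·(-3) + e_4·(-2) = 0
Solving this homogeneous linear system for the smallest-integer solution (first nonzero entry positive) gives (4, 1, -2, 1).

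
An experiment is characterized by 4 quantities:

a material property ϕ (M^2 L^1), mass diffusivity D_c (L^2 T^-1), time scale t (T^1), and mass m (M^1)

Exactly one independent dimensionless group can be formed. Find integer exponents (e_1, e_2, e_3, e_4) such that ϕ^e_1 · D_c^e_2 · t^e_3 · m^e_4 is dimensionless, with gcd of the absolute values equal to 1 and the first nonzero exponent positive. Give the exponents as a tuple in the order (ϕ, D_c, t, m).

(2, -1, -1, -4)

M: e_1·(2) + e_2·(0) + e_3·(0) + e_4·(1) = 0
L: e_1·(1) + e_2·(2) + e_3·(0) + e_4·(0) = 0
T: e_1·(0) + e_2·(-1) + e_3·(1) + e_4·(0) = 0
Solving this homogeneous linear system for the smallest-integer solution (first nonzero entry positive) gives (2, -1, -1, -4).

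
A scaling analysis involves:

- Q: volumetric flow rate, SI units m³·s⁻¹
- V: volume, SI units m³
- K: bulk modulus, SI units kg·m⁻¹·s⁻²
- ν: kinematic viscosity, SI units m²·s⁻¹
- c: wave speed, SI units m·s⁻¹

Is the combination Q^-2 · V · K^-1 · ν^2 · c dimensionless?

Sum the exponent of each base dimension across the product:
  M: −2·[Q]_M + [V]_M − [K]_M + 2·[ν]_M + [c]_M = −2·(0) + (0) − (1) + 2·(0) + (0) = -1
  L: −2·[Q]_L + [V]_L − [K]_L + 2·[ν]_L + [c]_L = −2·(3) + (3) − (-1) + 2·(2) + (1) = 3
  T: −2·[Q]_T + [V]_T − [K]_T + 2·[ν]_T + [c]_T = −2·(-1) + (0) − (-2) + 2·(-1) + (-1) = 1
Net dimensions [M⁻¹ L³ T] ≠ [1] — not dimensionless.

no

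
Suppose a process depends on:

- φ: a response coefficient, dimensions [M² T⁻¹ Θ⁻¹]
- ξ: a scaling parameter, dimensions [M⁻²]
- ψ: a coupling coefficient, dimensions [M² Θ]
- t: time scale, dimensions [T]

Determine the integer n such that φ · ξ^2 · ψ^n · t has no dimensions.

1

Balance the M exponent: (2)·n from ψ, plus (2) + 2·(-2) + (0) = -2 from the rest, must sum to zero.
2n − 2 = 0, so n = 1.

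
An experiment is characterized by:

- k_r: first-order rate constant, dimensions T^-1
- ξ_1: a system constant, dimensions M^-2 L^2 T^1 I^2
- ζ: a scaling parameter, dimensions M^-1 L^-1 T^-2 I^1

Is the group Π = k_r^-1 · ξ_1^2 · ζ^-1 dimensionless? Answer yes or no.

Sum the exponent of each base dimension across the product:
  M: −[k_r]_M + 2·[ξ_1]_M − [ζ]_M = −(0) + 2·(-2) − (-1) = -3
  L: −[k_r]_L + 2·[ξ_1]_L − [ζ]_L = −(0) + 2·(2) − (-1) = 5
  T: −[k_r]_T + 2·[ξ_1]_T − [ζ]_T = −(-1) + 2·(1) − (-2) = 5
  I: −[k_r]_I + 2·[ξ_1]_I − [ζ]_I = −(0) + 2·(2) − (1) = 3
Net dimensions [M⁻³ L⁵ T⁵ I³] ≠ [1] — not dimensionless.

no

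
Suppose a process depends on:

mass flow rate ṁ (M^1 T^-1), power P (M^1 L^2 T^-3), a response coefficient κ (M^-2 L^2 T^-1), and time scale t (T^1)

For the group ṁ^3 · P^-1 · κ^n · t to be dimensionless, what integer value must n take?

1

Balance the M exponent: (-2)·n from κ, plus 3·(1) − (1) + (0) = 2 from the rest, must sum to zero.
-2n + 2 = 0, so n = 1.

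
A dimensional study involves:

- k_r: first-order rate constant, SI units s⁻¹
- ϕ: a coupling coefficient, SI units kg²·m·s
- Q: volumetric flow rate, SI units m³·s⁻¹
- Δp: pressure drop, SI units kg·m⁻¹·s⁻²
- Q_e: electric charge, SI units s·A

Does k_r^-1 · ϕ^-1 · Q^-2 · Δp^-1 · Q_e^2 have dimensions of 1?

no

Sum the exponent of each base dimension across the product:
  M: −[k_r]_M − [ϕ]_M − 2·[Q]_M − [Δp]_M + 2·[Q_e]_M = −(0) − (2) − 2·(0) − (1) + 2·(0) = -3
  L: −[k_r]_L − [ϕ]_L − 2·[Q]_L − [Δp]_L + 2·[Q_e]_L = −(0) − (1) − 2·(3) − (-1) + 2·(0) = -6
  T: −[k_r]_T − [ϕ]_T − 2·[Q]_T − [Δp]_T + 2·[Q_e]_T = −(-1) − (1) − 2·(-1) − (-2) + 2·(1) = 6
  I: −[k_r]_I − [ϕ]_I − 2·[Q]_I − [Δp]_I + 2·[Q_e]_I = −(0) − (0) − 2·(0) − (0) + 2·(1) = 2
Net dimensions [M⁻³ L⁻⁶ T⁶ I²] ≠ [1] — not dimensionless.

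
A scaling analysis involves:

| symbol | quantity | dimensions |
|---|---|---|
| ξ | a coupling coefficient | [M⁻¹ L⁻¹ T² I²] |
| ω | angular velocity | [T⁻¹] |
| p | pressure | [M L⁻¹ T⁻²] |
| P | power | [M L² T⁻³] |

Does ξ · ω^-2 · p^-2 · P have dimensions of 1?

Sum the exponent of each base dimension across the product:
  M: [ξ]_M − 2·[ω]_M − 2·[p]_M + [P]_M = (-1) − 2·(0) − 2·(1) + (1) = -2
  L: [ξ]_L − 2·[ω]_L − 2·[p]_L + [P]_L = (-1) − 2·(0) − 2·(-1) + (2) = 3
  T: [ξ]_T − 2·[ω]_T − 2·[p]_T + [P]_T = (2) − 2·(-1) − 2·(-2) + (-3) = 5
  I: [ξ]_I − 2·[ω]_I − 2·[p]_I + [P]_I = (2) − 2·(0) − 2·(0) + (0) = 2
Net dimensions [M⁻² L³ T⁵ I²] ≠ [1] — not dimensionless.

no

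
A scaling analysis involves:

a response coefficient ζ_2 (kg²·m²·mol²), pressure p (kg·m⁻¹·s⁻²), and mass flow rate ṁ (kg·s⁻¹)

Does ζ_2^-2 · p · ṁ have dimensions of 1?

no

Sum the exponent of each base dimension across the product:
  M: −2·[ζ_2]_M + [p]_M + [ṁ]_M = −2·(2) + (1) + (1) = -2
  L: −2·[ζ_2]_L + [p]_L + [ṁ]_L = −2·(2) + (-1) + (0) = -5
  T: −2·[ζ_2]_T + [p]_T + [ṁ]_T = −2·(0) + (-2) + (-1) = -3
  N: −2·[ζ_2]_N + [p]_N + [ṁ]_N = −2·(2) + (0) + (0) = -4
Net dimensions [M⁻² L⁻⁵ T⁻³ N⁻⁴] ≠ [1] — not dimensionless.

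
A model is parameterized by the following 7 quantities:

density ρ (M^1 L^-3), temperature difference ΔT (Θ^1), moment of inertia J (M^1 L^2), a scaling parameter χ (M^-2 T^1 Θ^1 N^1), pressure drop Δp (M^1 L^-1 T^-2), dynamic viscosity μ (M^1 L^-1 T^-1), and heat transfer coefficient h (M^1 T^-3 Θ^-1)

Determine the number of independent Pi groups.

2

There are 7 variables and 5 base dimensions (M, L, T, Θ, N).
The dimension matrix has rank 5.
Independent dimensionless groups: 7 − 5 = 2.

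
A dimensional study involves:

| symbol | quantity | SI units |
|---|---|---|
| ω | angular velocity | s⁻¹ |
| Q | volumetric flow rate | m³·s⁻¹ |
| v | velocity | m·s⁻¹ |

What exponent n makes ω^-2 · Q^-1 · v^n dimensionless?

3

Balance the L exponent: (1)·n from v, plus −2·(0) − (3) = -3 from the rest, must sum to zero.
n − 3 = 0, so n = 3.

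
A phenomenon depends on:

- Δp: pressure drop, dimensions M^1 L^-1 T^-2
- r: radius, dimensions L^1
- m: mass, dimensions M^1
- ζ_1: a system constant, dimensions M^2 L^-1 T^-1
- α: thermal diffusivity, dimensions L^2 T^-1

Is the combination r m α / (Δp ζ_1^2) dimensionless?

Sum the exponent of each base dimension across the product:
  M: −[Δp]_M + [r]_M + [m]_M − 2·[ζ_1]_M + [α]_M = −(1) + (0) + (1) − 2·(2) + (0) = -4
  L: −[Δp]_L + [r]_L + [m]_L − 2·[ζ_1]_L + [α]_L = −(-1) + (1) + (0) − 2·(-1) + (2) = 6
  T: −[Δp]_T + [r]_T + [m]_T − 2·[ζ_1]_T + [α]_T = −(-2) + (0) + (0) − 2·(-1) + (-1) = 3
Net dimensions [M⁻⁴ L⁶ T³] ≠ [1] — not dimensionless.

no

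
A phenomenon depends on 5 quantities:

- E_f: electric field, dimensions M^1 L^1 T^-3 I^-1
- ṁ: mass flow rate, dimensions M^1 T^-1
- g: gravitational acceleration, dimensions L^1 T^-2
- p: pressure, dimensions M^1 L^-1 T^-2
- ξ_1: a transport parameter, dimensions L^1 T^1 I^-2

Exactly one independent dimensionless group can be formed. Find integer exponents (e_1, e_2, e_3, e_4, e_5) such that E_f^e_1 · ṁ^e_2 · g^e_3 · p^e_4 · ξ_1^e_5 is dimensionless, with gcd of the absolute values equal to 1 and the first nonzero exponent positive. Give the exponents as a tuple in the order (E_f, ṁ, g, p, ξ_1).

(2, -1, -2, -1, -1)

M: e_1·(1) + e_2·(1) + e_3·(0) + e_4·(1) + e_5·(0) = 0
L: e_1·(1) + e_2·(0) + e_3·(1) + e_4·(-1) + e_5·(1) = 0
T: e_1·(-3) + e_2·(-1) + e_3·(-2) + e_4·(-2) + e_5·(1) = 0
I: e_1·(-1) + e_2·(0) + e_3·(0) + e_4·(0) + e_5·(-2) = 0
Solving this homogeneous linear system for the smallest-integer solution (first nonzero entry positive) gives (2, -1, -2, -1, -1).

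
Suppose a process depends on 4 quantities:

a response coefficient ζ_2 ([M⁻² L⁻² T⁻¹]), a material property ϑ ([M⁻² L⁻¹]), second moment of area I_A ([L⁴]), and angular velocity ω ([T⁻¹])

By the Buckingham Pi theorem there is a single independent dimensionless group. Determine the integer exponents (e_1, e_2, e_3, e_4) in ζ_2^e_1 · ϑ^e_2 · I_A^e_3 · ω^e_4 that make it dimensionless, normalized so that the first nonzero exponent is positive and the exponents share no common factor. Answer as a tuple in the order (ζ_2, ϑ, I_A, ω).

(4, -4, 1, -4)

M: e_1·(-2) + e_2·(-2) + e_3·(0) + e_4·(0) = 0
L: e_1·(-2) + e_2·(-1) + e_3·(4) + e_4·(0) = 0
T: e_1·(-1) + e_2·(0) + e_3·(0) + e_4·(-1) = 0
Solving this homogeneous linear system for the smallest-integer solution (first nonzero entry positive) gives (4, -4, 1, -4).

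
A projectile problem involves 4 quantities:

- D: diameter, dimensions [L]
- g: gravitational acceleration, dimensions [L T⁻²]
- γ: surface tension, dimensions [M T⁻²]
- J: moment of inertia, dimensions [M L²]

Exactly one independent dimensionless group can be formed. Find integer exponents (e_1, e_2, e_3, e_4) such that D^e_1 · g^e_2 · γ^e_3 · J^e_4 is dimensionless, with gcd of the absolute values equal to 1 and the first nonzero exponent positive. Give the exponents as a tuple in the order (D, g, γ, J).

(3, -1, 1, -1)

M: e_1·(0) + e_2·(0) + e_3·(1) + e_4·(1) = 0
L: e_1·(1) + e_2·(1) + e_3·(0) + e_4·(2) = 0
T: e_1·(0) + e_2·(-2) + e_3·(-2) + e_4·(0) = 0
Solving this homogeneous linear system for the smallest-integer solution (first nonzero entry positive) gives (3, -1, 1, -1).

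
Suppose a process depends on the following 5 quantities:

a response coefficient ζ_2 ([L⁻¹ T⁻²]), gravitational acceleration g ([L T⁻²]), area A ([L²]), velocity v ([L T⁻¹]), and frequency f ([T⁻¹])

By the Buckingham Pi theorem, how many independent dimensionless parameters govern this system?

There are 5 variables and 2 base dimensions (L, T).
The dimension matrix has rank 2.
Independent dimensionless groups: 5 − 2 = 3.

3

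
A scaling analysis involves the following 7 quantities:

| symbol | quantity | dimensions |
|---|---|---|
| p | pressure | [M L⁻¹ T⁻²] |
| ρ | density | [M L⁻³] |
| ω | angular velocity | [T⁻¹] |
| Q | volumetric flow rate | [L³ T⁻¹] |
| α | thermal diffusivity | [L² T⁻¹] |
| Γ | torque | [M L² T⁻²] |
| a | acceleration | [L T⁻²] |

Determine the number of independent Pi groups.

4

There are 7 variables and 3 base dimensions (M, L, T).
The dimension matrix has rank 3.
Independent dimensionless groups: 7 − 3 = 4.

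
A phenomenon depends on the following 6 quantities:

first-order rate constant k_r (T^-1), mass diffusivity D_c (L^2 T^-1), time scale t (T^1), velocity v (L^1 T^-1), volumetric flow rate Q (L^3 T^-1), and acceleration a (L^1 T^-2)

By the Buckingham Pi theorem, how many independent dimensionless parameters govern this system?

4

There are 6 variables and 2 base dimensions (L, T).
The dimension matrix has rank 2.
Independent dimensionless groups: 6 − 2 = 4.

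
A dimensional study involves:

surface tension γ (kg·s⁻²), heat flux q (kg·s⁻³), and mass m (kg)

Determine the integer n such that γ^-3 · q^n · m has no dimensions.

Balance the M exponent: (1)·n from q, plus −3·(1) + (1) = -2 from the rest, must sum to zero.
n − 2 = 0, so n = 2.

2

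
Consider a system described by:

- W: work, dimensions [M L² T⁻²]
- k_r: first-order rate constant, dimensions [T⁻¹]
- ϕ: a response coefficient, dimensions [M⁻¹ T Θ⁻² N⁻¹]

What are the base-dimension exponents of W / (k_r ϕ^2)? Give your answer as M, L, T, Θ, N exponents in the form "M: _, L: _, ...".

Collect each base-dimension exponent across the product:
  M: (1) − (0) − 2·(-1) = 3
  L: (2) − (0) − 2·(0) = 2
  T: (-2) − (-1) − 2·(1) = -3
  Θ: (0) − (0) − 2·(-2) = 4
  N: (0) − (0) − 2·(-1) = 2
So the dimensions are [M³ L² T⁻³ Θ⁴ N²].

M: 3, L: 2, T: -3, Θ: 4, N: 2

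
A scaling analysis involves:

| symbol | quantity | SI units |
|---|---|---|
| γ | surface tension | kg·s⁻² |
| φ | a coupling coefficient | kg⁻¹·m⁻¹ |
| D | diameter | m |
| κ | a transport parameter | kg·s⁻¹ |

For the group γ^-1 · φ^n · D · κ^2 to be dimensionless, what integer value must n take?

1

Balance the M exponent: (-1)·n from φ, plus −(1) + (0) + 2·(1) = 1 from the rest, must sum to zero.
−n + 1 = 0, so n = 1.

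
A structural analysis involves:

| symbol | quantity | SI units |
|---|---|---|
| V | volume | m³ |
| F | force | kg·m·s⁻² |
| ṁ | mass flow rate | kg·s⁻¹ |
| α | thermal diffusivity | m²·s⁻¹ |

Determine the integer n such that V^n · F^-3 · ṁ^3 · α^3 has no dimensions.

Balance the L exponent: (3)·n from V, plus −3·(1) + 3·(0) + 3·(2) = 3 from the rest, must sum to zero.
3n + 3 = 0, so n = -1.

-1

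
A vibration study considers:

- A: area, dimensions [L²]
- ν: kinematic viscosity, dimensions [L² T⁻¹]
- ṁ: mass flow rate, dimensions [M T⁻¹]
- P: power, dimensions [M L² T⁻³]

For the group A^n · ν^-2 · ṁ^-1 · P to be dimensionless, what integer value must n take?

1

Balance the L exponent: (2)·n from A, plus −2·(2) − (0) + (2) = -2 from the rest, must sum to zero.
2n − 2 = 0, so n = 1.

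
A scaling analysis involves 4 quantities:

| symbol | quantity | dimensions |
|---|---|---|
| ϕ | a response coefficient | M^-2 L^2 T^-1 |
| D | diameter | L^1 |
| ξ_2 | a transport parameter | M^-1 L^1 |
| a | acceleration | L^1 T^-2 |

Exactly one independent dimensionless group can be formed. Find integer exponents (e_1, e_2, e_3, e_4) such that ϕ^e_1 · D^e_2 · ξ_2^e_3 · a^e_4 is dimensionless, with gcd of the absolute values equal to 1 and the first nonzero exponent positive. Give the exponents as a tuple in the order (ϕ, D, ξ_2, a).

M: e_1·(-2) + e_2·(0) + e_3·(-1) + e_4·(0) = 0
L: e_1·(2) + e_2·(1) + e_3·(1) + e_4·(1) = 0
T: e_1·(-1) + e_2·(0) + e_3·(0) + e_4·(-2) = 0
Solving this homogeneous linear system for the smallest-integer solution (first nonzero entry positive) gives (2, 1, -4, -1).

(2, 1, -4, -1)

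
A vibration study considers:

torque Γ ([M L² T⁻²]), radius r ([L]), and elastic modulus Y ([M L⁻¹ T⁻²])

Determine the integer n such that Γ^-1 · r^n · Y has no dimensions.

Balance the L exponent: (1)·n from r, plus −(2) + (-1) = -3 from the rest, must sum to zero.
n − 3 = 0, so n = 3.

3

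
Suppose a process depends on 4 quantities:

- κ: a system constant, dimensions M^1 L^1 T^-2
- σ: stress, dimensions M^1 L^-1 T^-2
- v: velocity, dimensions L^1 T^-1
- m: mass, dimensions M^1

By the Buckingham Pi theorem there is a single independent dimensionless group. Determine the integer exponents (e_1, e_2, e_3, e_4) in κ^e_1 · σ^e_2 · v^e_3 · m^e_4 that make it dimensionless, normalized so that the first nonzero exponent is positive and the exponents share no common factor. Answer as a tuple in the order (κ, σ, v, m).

M: e_1·(1) + e_2·(1) + e_3·(0) + e_4·(1) = 0
L: e_1·(1) + e_2·(-1) + e_3·(1) + e_4·(0) = 0
T: e_1·(-2) + e_2·(-2) + e_3·(-1) + e_4·(0) = 0
Solving this homogeneous linear system for the smallest-integer solution (first nonzero entry positive) gives (3, -1, -4, -2).

(3, -1, -4, -2)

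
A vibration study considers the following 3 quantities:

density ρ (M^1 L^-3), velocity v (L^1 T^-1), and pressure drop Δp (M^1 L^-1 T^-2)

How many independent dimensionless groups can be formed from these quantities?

1

There are 3 variables and 3 base dimensions (M, L, T).
The dimension matrix has rank 2 (less than 3: the dimension vectors are linearly dependent).
Independent dimensionless groups: 3 − 2 = 1.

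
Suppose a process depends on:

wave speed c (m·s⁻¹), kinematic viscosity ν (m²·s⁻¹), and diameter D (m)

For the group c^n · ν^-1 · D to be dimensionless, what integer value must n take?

1

Balance the L exponent: (1)·n from c, plus −(2) + (1) = -1 from the rest, must sum to zero.
n − 1 = 0, so n = 1.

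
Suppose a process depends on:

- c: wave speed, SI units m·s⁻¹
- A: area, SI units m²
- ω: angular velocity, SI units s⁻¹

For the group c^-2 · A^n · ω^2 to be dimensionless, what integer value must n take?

Balance the L exponent: (2)·n from A, plus −2·(1) + 2·(0) = -2 from the rest, must sum to zero.
2n − 2 = 0, so n = 1.

1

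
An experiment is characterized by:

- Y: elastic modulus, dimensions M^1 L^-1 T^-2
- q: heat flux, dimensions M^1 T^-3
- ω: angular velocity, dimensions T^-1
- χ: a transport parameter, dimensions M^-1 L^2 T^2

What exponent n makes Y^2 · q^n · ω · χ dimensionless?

Balance the M exponent: (1)·n from q, plus 2·(1) + (0) + (-1) = 1 from the rest, must sum to zero.
n + 1 = 0, so n = -1.

-1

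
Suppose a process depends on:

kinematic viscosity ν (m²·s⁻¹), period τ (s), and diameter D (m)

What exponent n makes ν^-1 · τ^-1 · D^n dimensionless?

Balance the L exponent: (1)·n from D, plus −(2) − (0) = -2 from the rest, must sum to zero.
n − 2 = 0, so n = 2.

2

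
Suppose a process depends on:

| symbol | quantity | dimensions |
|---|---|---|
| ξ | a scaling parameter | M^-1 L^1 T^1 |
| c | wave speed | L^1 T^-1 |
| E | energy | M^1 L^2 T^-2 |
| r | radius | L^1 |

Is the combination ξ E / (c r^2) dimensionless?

Sum the exponent of each base dimension across the product:
  M: [ξ]_M − [c]_M + [E]_M − 2·[r]_M = (-1) − (0) + (1) − 2·(0) = 0
  L: [ξ]_L − [c]_L + [E]_L − 2·[r]_L = (1) − (1) + (2) − 2·(1) = 0
  T: [ξ]_T − [c]_T + [E]_T − 2·[r]_T = (1) − (-1) + (-2) − 2·(0) = 0
All base exponents vanish — dimensionless.

yes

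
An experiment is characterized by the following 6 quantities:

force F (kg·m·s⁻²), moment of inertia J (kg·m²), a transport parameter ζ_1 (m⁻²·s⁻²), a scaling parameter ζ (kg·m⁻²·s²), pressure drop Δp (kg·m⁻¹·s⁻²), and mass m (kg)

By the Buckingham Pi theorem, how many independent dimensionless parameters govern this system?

There are 6 variables and 3 base dimensions (M, L, T).
The dimension matrix has rank 3.
Independent dimensionless groups: 6 − 3 = 3.

3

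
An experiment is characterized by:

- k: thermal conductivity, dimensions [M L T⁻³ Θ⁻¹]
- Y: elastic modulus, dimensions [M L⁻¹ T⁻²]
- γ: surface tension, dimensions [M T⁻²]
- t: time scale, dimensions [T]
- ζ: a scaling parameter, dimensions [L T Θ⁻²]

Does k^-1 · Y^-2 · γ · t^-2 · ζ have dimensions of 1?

no

Sum the exponent of each base dimension across the product:
  M: −[k]_M − 2·[Y]_M + [γ]_M − 2·[t]_M + [ζ]_M = −(1) − 2·(1) + (1) − 2·(0) + (0) = -2
  L: −[k]_L − 2·[Y]_L + [γ]_L − 2·[t]_L + [ζ]_L = −(1) − 2·(-1) + (0) − 2·(0) + (1) = 2
  T: −[k]_T − 2·[Y]_T + [γ]_T − 2·[t]_T + [ζ]_T = −(-3) − 2·(-2) + (-2) − 2·(1) + (1) = 4
  Θ: −[k]_Θ − 2·[Y]_Θ + [γ]_Θ − 2·[t]_Θ + [ζ]_Θ = −(-1) − 2·(0) + (0) − 2·(0) + (-2) = -1
Net dimensions [M⁻² L² T⁴ Θ⁻¹] ≠ [1] — not dimensionless.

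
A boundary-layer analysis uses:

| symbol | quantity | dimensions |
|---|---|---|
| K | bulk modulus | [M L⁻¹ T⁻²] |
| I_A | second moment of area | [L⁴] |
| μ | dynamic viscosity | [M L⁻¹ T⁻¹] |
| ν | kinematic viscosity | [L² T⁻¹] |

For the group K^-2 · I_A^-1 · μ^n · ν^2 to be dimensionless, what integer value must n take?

Balance the M exponent: (1)·n from μ, plus −2·(1) − (0) + 2·(0) = -2 from the rest, must sum to zero.
n − 2 = 0, so n = 2.

2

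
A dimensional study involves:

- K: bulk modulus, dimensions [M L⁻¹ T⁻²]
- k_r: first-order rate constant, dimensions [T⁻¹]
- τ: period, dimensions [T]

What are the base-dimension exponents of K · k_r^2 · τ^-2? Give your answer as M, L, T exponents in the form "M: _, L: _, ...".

M: 1, L: -1, T: -6

Collect each base-dimension exponent across the product:
  M: (1) + 2·(0) − 2·(0) = 1
  L: (-1) + 2·(0) − 2·(0) = -1
  T: (-2) + 2·(-1) − 2·(1) = -6
So the dimensions are [M L⁻¹ T⁻⁶].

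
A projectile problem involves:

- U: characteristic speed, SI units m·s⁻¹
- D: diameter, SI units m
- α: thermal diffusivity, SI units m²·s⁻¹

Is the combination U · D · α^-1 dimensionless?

yes

Sum the exponent of each base dimension across the product:
  L: [U]_L + [D]_L − [α]_L = (1) + (1) − (2) = 0
  T: [U]_T + [D]_T − [α]_T = (-1) + (0) − (-1) = 0
All base exponents vanish — dimensionless.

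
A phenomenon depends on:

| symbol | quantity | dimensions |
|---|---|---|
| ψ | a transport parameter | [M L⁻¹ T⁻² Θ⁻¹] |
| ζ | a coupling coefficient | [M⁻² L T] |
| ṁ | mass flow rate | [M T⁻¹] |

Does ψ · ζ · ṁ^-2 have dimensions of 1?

Sum the exponent of each base dimension across the product:
  M: [ψ]_M + [ζ]_M − 2·[ṁ]_M = (1) + (-2) − 2·(1) = -3
  L: [ψ]_L + [ζ]_L − 2·[ṁ]_L = (-1) + (1) − 2·(0) = 0
  T: [ψ]_T + [ζ]_T − 2·[ṁ]_T = (-2) + (1) − 2·(-1) = 1
  Θ: [ψ]_Θ + [ζ]_Θ − 2·[ṁ]_Θ = (-1) + (0) − 2·(0) = -1
Net dimensions [M⁻³ T Θ⁻¹] ≠ [1] — not dimensionless.

no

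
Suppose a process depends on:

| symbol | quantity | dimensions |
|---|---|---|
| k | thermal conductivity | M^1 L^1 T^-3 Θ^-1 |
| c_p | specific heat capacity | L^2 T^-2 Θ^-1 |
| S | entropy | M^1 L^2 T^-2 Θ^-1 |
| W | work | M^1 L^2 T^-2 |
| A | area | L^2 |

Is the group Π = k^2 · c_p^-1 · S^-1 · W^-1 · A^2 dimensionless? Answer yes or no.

yes

Sum the exponent of each base dimension across the product:
  M: 2·[k]_M − [c_p]_M − [S]_M − [W]_M + 2·[A]_M = 2·(1) − (0) − (1) − (1) + 2·(0) = 0
  L: 2·[k]_L − [c_p]_L − [S]_L − [W]_L + 2·[A]_L = 2·(1) − (2) − (2) − (2) + 2·(2) = 0
  T: 2·[k]_T − [c_p]_T − [S]_T − [W]_T + 2·[A]_T = 2·(-3) − (-2) − (-2) − (-2) + 2·(0) = 0
  Θ: 2·[k]_Θ − [c_p]_Θ − [S]_Θ − [W]_Θ + 2·[A]_Θ = 2·(-1) − (-1) − (-1) − (0) + 2·(0) = 0
All base exponents vanish — dimensionless.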